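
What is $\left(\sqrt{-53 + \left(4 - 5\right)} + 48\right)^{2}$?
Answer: $2250 + 288 i \sqrt{6} \approx 2250.0 + 705.45 i$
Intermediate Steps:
$\left(\sqrt{-53 + \left(4 - 5\right)} + 48\right)^{2} = \left(\sqrt{-53 - 1} + 48\right)^{2} = \left(\sqrt{-54} + 48\right)^{2} = \left(3 i \sqrt{6} + 48\right)^{2} = \left(48 + 3 i \sqrt{6}\right)^{2}$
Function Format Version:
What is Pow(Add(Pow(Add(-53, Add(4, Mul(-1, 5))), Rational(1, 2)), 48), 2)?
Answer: Add(2250, Mul(288, I, Pow(6, Rational(1, 2)))) ≈ Add(2250.0, Mul(705.45, I))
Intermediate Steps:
Pow(Add(Pow(Add(-53, Add(4, Mul(-1, 5))), Rational(1, 2)), 48), 2) = Pow(Add(Pow(Add(-53, Add(4, -5)), Rational(1, 2)), 48), 2) = Pow(Add(Pow(Add(-53, -1), Rational(1, 2)), 48), 2) = Pow(Add(Pow(-54, Rational(1, 2)), 48), 2) = Pow(Add(Mul(3, I, Pow(6, Rational(1, 2))), 48), 2) = Pow(Add(48, Mul(3, I, Pow(6, Rational(1, 2)))), 2)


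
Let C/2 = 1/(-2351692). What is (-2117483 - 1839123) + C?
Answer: -4652359338677/1175846 ≈ -3.9566e+6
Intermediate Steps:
C = -1/1175846 (C = 2/(-2351692) = 2*(-1/2351692) = -1/1175846 ≈ -8.5045e-7)
(-2117483 - 1839123) + C = (-2117483 - 1839123) - 1/1175846 = -3956606 - 1/1175846 = -4652359338677/1175846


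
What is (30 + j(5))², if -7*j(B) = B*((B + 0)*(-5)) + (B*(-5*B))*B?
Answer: 921600/49 ≈ 18808.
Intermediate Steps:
j(B) = 5*B²/7 + 5*B³/7 (j(B) = -(B*((B + 0)*(-5)) + (B*(-5*B))*B)/7 = -(B*(B*(-5)) + (-5*B²)*B)/7 = -(B*(-5*B) - 5*B³)/7 = -(-5*B² - 5*B³)/7 = 5*B²/7 + 5*B³/7)
(30 + j(5))² = (30 + (5/7)*5²*(1 + 5))² = (30 + (5/7)*25*6)² = (30 + 750/7)² = (960/7)² = 921600/49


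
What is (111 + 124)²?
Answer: 55225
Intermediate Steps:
(111 + 124)² = 235² = 55225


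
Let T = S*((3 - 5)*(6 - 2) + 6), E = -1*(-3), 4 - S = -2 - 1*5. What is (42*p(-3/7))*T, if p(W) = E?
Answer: -2772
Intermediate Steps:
S = 11 (S = 4 - (-2 - 1*5) = 4 - (-2 - 5) = 4 - 1*(-7) = 4 + 7 = 11)
E = 3
p(W) = 3
T = -22 (T = 11*((3 - 5)*(6 - 2) + 6) = 11*(-2*4 + 6) = 11*(-8 + 6) = 11*(-2) = -22)
(42*p(-3/7))*T = (42*3)*(-22) = 126*(-22) = -2772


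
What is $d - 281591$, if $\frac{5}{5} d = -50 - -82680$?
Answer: $-198961$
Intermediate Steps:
$d = 82630$ ($d = -50 - -82680 = -50 + 82680 = 82630$)
$d - 281591 = 82630 - 281591 = -198961$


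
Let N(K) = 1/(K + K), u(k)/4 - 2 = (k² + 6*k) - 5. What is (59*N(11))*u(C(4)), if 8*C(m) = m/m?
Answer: -767/32 ≈ -23.969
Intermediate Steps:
C(m) = ⅛ (C(m) = (m/m)/8 = (⅛)*1 = ⅛)
u(k) = -12 + 4*k² + 24*k (u(k) = 8 + 4*((k² + 6*k) - 5) = 8 + 4*(-5 + k² + 6*k) = 8 + (-20 + 4*k² + 24*k) = -12 + 4*k² + 24*k)
N(K) = 1/(2*K)
(59*N(11))*u(C(4)) = (59*((½)/11))*(-12 + 4*(⅛)² + 24*(⅛)) = (59*((½)*(1/11)))*(-12 + 4*(1/64) + 3) = (59*(1/22))*(-12 + 1/16 + 3) = (59/22)*(-143/16) = -767/32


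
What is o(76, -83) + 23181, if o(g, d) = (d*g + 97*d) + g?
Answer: 8898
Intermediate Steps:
o(g, d) = g + 97*d + d*g (o(g, d) = (97*d + d*g) + g = g + 97*d + d*g)
o(76, -83) + 23181 = (76 + 97*(-83) - 83*76) + 23181 = (76 - 8051 - 6308) + 23181 = -14283 + 23181 = 8898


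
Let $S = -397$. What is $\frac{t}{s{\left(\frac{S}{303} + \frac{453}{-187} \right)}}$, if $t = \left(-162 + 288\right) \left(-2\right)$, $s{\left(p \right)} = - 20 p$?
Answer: $- \frac{509949}{151070} \approx -3.3756$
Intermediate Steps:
$t = -252$ ($t = 126 \left(-2\right) = -252$)
$\frac{t}{s{\left(\frac{S}{303} + \frac{453}{-187} \right)}} = - \frac{252}{\left(-20\right) \left(- \frac{397}{303} + \frac{453}{-187}\right)} = - \frac{252}{\left(-20\right) \left(\left(-397\right) \frac{1}{303} + 453 \left(- \frac{1}{187}\right)\right)} = - \frac{252}{\left(-20\right) \left(- \frac{397}{303} - \frac{453}{187}\right)} = - \frac{252}{\left(-20\right) \left(- \frac{211498}{56661}\right)} = - \frac{252}{\frac{4229960}{56661}} = \left(-252\right) \frac{56661}{4229960} = - \frac{509949}{151070}$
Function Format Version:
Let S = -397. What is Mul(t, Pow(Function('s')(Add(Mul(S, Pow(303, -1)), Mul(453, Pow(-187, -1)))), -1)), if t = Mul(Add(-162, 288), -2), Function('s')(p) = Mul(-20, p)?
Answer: Rational(-509949, 151070) ≈ -3.3756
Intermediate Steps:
t = -252 (t = Mul(126, -2) = -252)
Mul(t, Pow(Function('s')(Add(Mul(S, Pow(303, -1)), Mul(453, Pow(-187, -1)))), -1)) = Mul(-252, Pow(Mul(-20, Add(Mul(-397, Pow(303, -1)), Mul(453, Pow(-187, -1)))), -1)) = Mul(-252, Pow(Mul(-20, Add(Mul(-397, Rational(1, 303)), Mul(453, Rational(-1, 187)))), -1)) = Mul(-252, Pow(Mul(-20, Add(Rational(-397, 303), Rational(-453, 187))), -1)) = Mul(-252, Pow(Mul(-20, Rational(-211498, 56661)), -1)) = Mul(-252, Pow(Rational(4229960, 56661), -1)) = Mul(-252, Rational(56661, 4229960)) = Rational(-509949, 151070)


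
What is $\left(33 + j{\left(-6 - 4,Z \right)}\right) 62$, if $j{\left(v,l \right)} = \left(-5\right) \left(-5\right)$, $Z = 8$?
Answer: $3596$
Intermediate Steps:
$j{\left(v,l \right)} = 25$
$\left(33 + j{\left(-6 - 4,Z \right)}\right) 62 = \left(33 + 25\right) 62 = 58 \cdot 62 = 3596$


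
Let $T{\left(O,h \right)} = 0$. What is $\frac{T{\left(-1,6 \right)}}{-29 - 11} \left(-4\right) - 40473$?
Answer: $-40473$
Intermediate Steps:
$\frac{T{\left(-1,6 \right)}}{-29 - 11} \left(-4\right) - 40473 = \frac{0}{-29 - 11} \left(-4\right) - 40473 = \frac{0}{-40} \left(-4\right) - 40473 = 0 \left(- \frac{1}{40}\right) \left(-4\right) - 40473 = 0 \left(-4\right) - 40473 = 0 - 40473 = -40473$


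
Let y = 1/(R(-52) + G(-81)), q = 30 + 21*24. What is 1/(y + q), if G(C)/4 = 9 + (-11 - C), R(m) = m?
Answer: 264/140977 ≈ 0.0018726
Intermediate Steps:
q = 534 (q = 30 + 504 = 534)
G(C) = -8 - 4*C (G(C) = 4*(9 + (-11 - C)) = 4*(-2 - C) = -8 - 4*C)
y = 1/264 (y = 1/(-52 + (-8 - 4*(-81))) = 1/(-52 + (-8 + 324)) = 1/(-52 + 316) = 1/264 ≈ 0.0037879)
1/(y + q) = 1/(1/264 + 534) = 1/(140977/264) = 264/140977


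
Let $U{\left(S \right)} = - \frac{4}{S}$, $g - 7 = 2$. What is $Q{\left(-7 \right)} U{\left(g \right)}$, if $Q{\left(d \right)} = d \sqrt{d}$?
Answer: $\frac{28 i \sqrt{7}}{9} \approx 8.2312 i$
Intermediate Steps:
$g = 9$ ($g = 7 + 2 = 9$)
$Q{\left(d \right)} = d^{\frac{3}{2}}$
$Q{\left(-7 \right)} U{\left(g \right)} = \left(-7\right)^{\frac{3}{2}} \left(- \frac{4}{9}\right) = - 7 i \sqrt{7} \left(\left(-4\right) \frac{1}{9}\right) = - 7 i \sqrt{7} \left(- \frac{4}{9}\right) = \frac{28 i \sqrt{7}}{9}$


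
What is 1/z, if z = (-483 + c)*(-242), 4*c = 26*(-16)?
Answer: 1/142054 ≈ 7.0396e-6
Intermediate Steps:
c = -104 (c = (26*(-16))/4 = (1/4)*(-416) = -104)
z = 142054 (z = (-483 - 104)*(-242) = -587*(-242) = 142054)
1/z = 1/142054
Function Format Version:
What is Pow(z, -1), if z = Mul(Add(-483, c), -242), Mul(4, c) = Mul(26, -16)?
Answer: Rational(1, 142054) ≈ 7.0396e-6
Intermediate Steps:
c = -104 (c = Mul(Rational(1, 4), Mul(26, -16)) = Mul(Rational(1, 4), -416) = -104)
z = 142054 (z = Mul(Add(-483, -104), -242) = Mul(-587, -242) = 142054)
Pow(z, -1) = Pow(142054, -1) = Rational(1, 142054)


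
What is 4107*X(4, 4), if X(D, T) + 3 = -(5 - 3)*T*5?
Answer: -176601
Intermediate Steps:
X(D, T) = -3 - 10*T (X(D, T) = -3 - (5 - 3)*T*5 = -3 - 2*T*5 = -3 - 10*T)
4107*X(4, 4) = 4107*(-3 - 10*4) = 4107*(-3 - 40) = 4107*(-43) = -176601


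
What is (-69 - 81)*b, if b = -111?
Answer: 16650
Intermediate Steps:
(-69 - 81)*b = (-69 - 81)*(-111) = -150*(-111) = 16650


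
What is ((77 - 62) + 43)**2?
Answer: 3364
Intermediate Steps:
((77 - 62) + 43)**2 = (15 + 43)**2 = 58**2 = 3364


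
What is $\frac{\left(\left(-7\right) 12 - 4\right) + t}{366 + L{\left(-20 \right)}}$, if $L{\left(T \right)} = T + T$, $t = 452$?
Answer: $\frac{182}{163} \approx 1.1166$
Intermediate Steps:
$L{\left(T \right)} = 2 T$
$\frac{\left(\left(-7\right) 12 - 4\right) + t}{366 + L{\left(-20 \right)}} = \frac{\left(\left(-7\right) 12 - 4\right) + 452}{366 + 2 \left(-20\right)} = \frac{\left(-84 - 4\right) + 452}{366 - 40} = \frac{-88 + 452}{326} = 364 \cdot \frac{1}{326} = \frac{182}{163}$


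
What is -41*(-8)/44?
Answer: 82/11 ≈ 7.4545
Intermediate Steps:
-41*(-8)/44 = 328*(1/44) = 82/11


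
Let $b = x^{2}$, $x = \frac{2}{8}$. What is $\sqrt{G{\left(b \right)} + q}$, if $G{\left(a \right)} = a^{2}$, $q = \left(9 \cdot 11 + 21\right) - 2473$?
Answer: $\frac{i \sqrt{602367}}{16} \approx 48.508 i$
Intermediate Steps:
$x = \frac{1}{4}$ ($x = 2 \cdot \frac{1}{8} = \frac{1}{4} \approx 0.25$)
$b = \frac{1}{16}$ ($b = \left(\frac{1}{4}\right)^{2} = \frac{1}{16} \approx 0.0625$)
$q = -2353$ ($q = \left(99 + 21\right) - 2473 = 120 - 2473 = -2353$)
$\sqrt{G{\left(b \right)} + q} = \sqrt{\left(\frac{1}{16}\right)^{2} - 2353} = \sqrt{\frac{1}{256} - 2353} = \sqrt{- \frac{602367}{256}} = \frac{i \sqrt{602367}}{16}$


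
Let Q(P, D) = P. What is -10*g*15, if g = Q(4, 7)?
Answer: -600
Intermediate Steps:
g = 4
-10*g*15 = -10*4*15 = -40*15 = -600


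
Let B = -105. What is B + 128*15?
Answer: 1815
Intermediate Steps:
B + 128*15 = -105 + 128*15 = -105 + 1920 = 1815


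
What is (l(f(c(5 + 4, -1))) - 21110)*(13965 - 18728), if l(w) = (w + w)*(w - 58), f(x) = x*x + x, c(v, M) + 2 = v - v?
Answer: 101613842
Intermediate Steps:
c(v, M) = -2 (c(v, M) = -2 + (v - v) = -2 + 0 = -2)
f(x) = x + x² (f(x) = x² + x = x + x²)
l(w) = 2*w*(-58 + w) (l(w) = (2*w)*(-58 + w) = 2*w*(-58 + w))
(l(f(c(5 + 4, -1))) - 21110)*(13965 - 18728) = (2*(-2*(1 - 2))*(-58 - 2*(1 - 2)) - 21110)*(13965 - 18728) = (2*(-2*(-1))*(-58 - 2*(-1)) - 21110)*(-4763) = (2*2*(-58 + 2) - 21110)*(-4763) = (2*2*(-56) - 21110)*(-4763) = (-224 - 21110)*(-4763) = -21334*(-4763) = 101613842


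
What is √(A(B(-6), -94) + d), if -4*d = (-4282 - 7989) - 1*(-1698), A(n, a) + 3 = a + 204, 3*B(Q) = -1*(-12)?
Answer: √11001/2 ≈ 52.443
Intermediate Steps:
B(Q) = 4 (B(Q) = (-1*(-12))/3 = (⅓)*12 = 4)
A(n, a) = 201 + a (A(n, a) = -3 + (a + 204) = -3 + (204 + a) = 201 + a)
d = 10573/4 (d = -((-4282 - 7989) - 1*(-1698))/4 = -(-12271 + 1698)/4 = -¼*(-10573) = 10573/4 ≈ 2643.3)
√(A(B(-6), -94) + d) = √((201 - 94) + 10573/4) = √(107 + 10573/4) = √(11001/4) = √11001/2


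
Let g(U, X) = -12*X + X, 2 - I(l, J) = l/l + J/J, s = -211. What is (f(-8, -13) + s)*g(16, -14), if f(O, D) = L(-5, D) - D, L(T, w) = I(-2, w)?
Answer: -30492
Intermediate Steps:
I(l, J) = 0 (I(l, J) = 2 - (l/l + J/J) = 2 - (1 + 1) = 2 - 1*2 = 2 - 2 = 0)
L(T, w) = 0
g(U, X) = -11*X
f(O, D) = -D (f(O, D) = 0 - D = -D)
(f(-8, -13) + s)*g(16, -14) = (-1*(-13) - 211)*(-11*(-14)) = (13 - 211)*154 = -198*154 = -30492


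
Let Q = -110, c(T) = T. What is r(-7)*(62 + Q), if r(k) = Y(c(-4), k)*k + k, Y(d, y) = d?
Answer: -1008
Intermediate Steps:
r(k) = -3*k (r(k) = -4*k + k = -3*k)
r(-7)*(62 + Q) = (-3*(-7))*(62 - 110) = 21*(-48) = -1008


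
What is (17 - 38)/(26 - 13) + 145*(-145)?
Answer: -273346/13 ≈ -21027.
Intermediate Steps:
(17 - 38)/(26 - 13) + 145*(-145) = -21/13 - 21025 = -273346/13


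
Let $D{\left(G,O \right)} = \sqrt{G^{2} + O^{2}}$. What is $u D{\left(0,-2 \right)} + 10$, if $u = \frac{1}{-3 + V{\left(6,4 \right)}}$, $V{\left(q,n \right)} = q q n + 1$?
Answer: $\frac{711}{71} \approx 10.014$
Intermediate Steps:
$V{\left(q,n \right)} = 1 + n q^{2}$ ($V{\left(q,n \right)} = q^{2} n + 1 = n q^{2} + 1 = 1 + n q^{2}$)
$u = \frac{1}{142}$ ($u = \frac{1}{-3 + \left(1 + 4 \cdot 6^{2}\right)} = \frac{1}{-3 + \left(1 + 4 \cdot 36\right)} = \frac{1}{-3 + \left(1 + 144\right)} = \frac{1}{-3 + 145} = \frac{1}{142} \approx 0.0070423$)
$u D{\left(0,-2 \right)} + 10 = \frac{\sqrt{0^{2} + \left(-2\right)^{2}}}{142} + 10 = \frac{\sqrt{0 + 4}}{142} + 10 = \frac{\sqrt{4}}{142} + 10 = \frac{1}{142} \cdot 2 + 10 = \frac{1}{71} + 10 = \frac{711}{71}$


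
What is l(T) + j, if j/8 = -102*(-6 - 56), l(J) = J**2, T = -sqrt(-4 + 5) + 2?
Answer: 50593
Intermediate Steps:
T = 1 (T = -sqrt(1) + 2 = -1*1 + 2 = -1 + 2 = 1)
j = 50592 (j = 8*(-102*(-6 - 56)) = 8*(-102*(-62)) = 8*6324 = 50592)
l(T) + j = 1**2 + 50592 = 1 + 50592 = 50593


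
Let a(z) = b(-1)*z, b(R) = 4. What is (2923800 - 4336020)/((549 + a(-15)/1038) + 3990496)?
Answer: -48862812/138090155 ≈ -0.35385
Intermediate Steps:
a(z) = 4*z
(2923800 - 4336020)/((549 + a(-15)/1038) + 3990496) = (2923800 - 4336020)/((549 + (4*(-15))/1038) + 3990496) = -1412220/((549 + (1/1038)*(-60)) + 3990496) = -1412220/((549 - 10/173) + 3990496) = -1412220/(94967/173 + 3990496) = -1412220/690450775/173 = -1412220*173/690450775 = -48862812/138090155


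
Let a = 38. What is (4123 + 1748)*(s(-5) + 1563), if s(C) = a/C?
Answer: 45658767/5 ≈ 9.1318e+6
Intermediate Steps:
s(C) = 38/C
(4123 + 1748)*(s(-5) + 1563) = (4123 + 1748)*(38/(-5) + 1563) = 5871*(38*(-⅕) + 1563) = 5871*(-38/5 + 1563) = 5871*(7777/5) = 45658767/5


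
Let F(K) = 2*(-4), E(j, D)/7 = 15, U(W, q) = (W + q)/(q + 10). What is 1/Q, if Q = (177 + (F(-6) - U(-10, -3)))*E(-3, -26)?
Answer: 1/17940 ≈ 5.5741e-5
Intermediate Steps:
U(W, q) = (W + q)/(10 + q)
E(j, D) = 105 (E(j, D) = 7*15 = 105)
F(K) = -8
Q = 17940 (Q = (177 + (-8 - (-10 - 3)/(10 - 3)))*105 = (177 + (-8 - (-13)/7))*105 = (177 + (-8 - 1*(-13/7)))*105 = (177 + (-8 + 13/7))*105 = (177 - 43/7)*105 = (1196/7)*105 = 17940)
1/Q = 1/17940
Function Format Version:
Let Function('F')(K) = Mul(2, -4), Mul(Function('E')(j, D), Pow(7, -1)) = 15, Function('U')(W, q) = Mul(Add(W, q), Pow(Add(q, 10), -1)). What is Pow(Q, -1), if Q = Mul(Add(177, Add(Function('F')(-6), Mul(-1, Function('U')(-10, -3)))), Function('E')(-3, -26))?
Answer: Rational(1, 17940) ≈ 5.5741e-5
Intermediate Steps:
Function('U')(W, q) = Mul(Pow(Add(10, q), -1), Add(W, q)) (Function('U')(W, q) = Mul(Add(W, q), Pow(Add(10, q), -1)) = Mul(Pow(Add(10, q), -1), Add(W, q)))
Function('E')(j, D) = 105 (Function('E')(j, D) = Mul(7, 15) = 105)
Function('F')(K) = -8
Q = 17940 (Q = Mul(Add(177, Add(-8, Mul(-1, Mul(Pow(Add(10, -3), -1), Add(-10, -3))))), 105) = Mul(Add(177, Add(-8, Mul(-1, Mul(Pow(7, -1), -13)))), 105) = Mul(Add(177, Add(-8, Mul(-1, Mul(Rational(1, 7), -13)))), 105) = Mul(Add(177, Add(-8, Mul(-1, Rational(-13, 7)))), 105) = Mul(Add(177, Add(-8, Rational(13, 7))), 105) = Mul(Add(177, Rational(-43, 7)), 105) = Mul(Rational(1196, 7), 105) = 17940)
Pow(Q, -1) = Pow(17940, -1) = Rational(1, 17940)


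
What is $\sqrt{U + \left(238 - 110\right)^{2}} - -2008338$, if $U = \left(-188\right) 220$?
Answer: $2008338 + 4 i \sqrt{1561} \approx 2.0083 \cdot 10^{6} + 158.04 i$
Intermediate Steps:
$U = -41360$
$\sqrt{U + \left(238 - 110\right)^{2}} - -2008338 = \sqrt{-41360 + \left(238 - 110\right)^{2}} - -2008338 = \sqrt{-41360 + 128^{2}} + 2008338 = \sqrt{-41360 + 16384} + 2008338 = \sqrt{-24976} + 2008338 = 4 i \sqrt{1561} + 2008338 = 2008338 + 4 i \sqrt{1561}$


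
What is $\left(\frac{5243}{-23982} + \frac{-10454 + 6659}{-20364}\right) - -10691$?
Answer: $\frac{124312905043}{11627844} \approx 10691.0$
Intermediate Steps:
$\left(\frac{5243}{-23982} + \frac{-10454 + 6659}{-20364}\right) - -10691 = \left(5243 \left(- \frac{1}{23982}\right) - - \frac{1265}{6788}\right) + 10691 = \left(- \frac{749}{3426} + \frac{1265}{6788}\right) + 10691 = - \frac{375161}{11627844} + 10691 = \frac{124312905043}{11627844}$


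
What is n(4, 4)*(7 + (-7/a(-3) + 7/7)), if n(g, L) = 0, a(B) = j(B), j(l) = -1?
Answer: 0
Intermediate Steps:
a(B) = -1
n(4, 4)*(7 + (-7/a(-3) + 7/7)) = 0*(7 + (-7/(-1) + 7/7)) = 0*(7 + (-7*(-1) + 7*(⅐))) = 0*(7 + (7 + 1)) = 0*(7 + 8) = 0*15 = 0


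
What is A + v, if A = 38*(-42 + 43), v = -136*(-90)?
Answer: 12278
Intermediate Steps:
v = 12240
A = 38 (A = 38*1 = 38)
A + v = 38 + 12240 = 12278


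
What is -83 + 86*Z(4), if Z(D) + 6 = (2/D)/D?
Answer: -2353/4 ≈ -588.25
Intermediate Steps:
Z(D) = -6 + 2/D² (Z(D) = -6 + (2/D)/D = -6 + 2/D²)
-83 + 86*Z(4) = -83 + 86*(-6 + 2/4²) = -83 + 86*(-6 + 2*(1/16)) = -83 + 86*(-6 + ⅛) = -83 + 86*(-47/8) = -83 - 2021/4 = -2353/4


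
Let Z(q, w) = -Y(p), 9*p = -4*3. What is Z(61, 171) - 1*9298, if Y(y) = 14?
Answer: -9312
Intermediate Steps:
p = -4/3 (p = (-4*3)/9 = (1/9)*(-12) = -4/3 ≈ -1.3333)
Z(q, w) = -14 (Z(q, w) = -1*14 = -14)
Z(61, 171) - 1*9298 = -14 - 1*9298 = -14 - 9298 = -9312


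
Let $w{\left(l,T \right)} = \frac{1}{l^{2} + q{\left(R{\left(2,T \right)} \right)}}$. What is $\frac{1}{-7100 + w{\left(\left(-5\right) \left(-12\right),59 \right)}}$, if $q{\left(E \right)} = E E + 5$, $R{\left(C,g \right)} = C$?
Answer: $- \frac{3609}{25623899} \approx -0.00014085$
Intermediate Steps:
$q{\left(E \right)} = 5 + E^{2}$ ($q{\left(E \right)} = E^{2} + 5 = 5 + E^{2}$)
$w{\left(l,T \right)} = \frac{1}{9 + l^{2}}$ ($w{\left(l,T \right)} = \frac{1}{l^{2} + \left(5 + 2^{2}\right)} = \frac{1}{l^{2} + \left(5 + 4\right)} = \frac{1}{l^{2} + 9} = \frac{1}{9 + l^{2}}$)
$\frac{1}{-7100 + w{\left(\left(-5\right) \left(-12\right),59 \right)}} = \frac{1}{-7100 + \frac{1}{9 + \left(\left(-5\right) \left(-12\right)\right)^{2}}} = \frac{1}{-7100 + \frac{1}{9 + 60^{2}}} = \frac{1}{-7100 + \frac{1}{9 + 3600}} = \frac{1}{-7100 + \frac{1}{3609}} = \frac{1}{- \frac{25623899}{3609}} = - \frac{3609}{25623899}$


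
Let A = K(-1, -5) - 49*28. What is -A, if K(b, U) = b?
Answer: 1373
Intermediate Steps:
A = -1373 (A = -1 - 49*28 = -1 - 1372 = -1373)
-A = -1*(-1373) = 1373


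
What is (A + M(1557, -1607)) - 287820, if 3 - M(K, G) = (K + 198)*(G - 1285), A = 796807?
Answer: 5584450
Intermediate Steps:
M(K, G) = 3 - (-1285 + G)*(198 + K) (M(K, G) = 3 - (K + 198)*(G - 1285) = 3 - (198 + K)*(-1285 + G) = 3 - (-1285 + G)*(198 + K))
(A + M(1557, -1607)) - 287820 = (796807 + (254433 - 198*(-1607) + 1285*1557 - 1*(-1607)*1557)) - 287820 = (796807 + (254433 + 318186 + 2000745 + 2502099)) - 287820 = (796807 + 5075463) - 287820 = 5872270 - 287820 = 5584450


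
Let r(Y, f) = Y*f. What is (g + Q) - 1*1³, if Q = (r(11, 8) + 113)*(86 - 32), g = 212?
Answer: 11065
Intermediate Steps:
Q = 10854 (Q = (11*8 + 113)*(86 - 32) = (88 + 113)*54 = 201*54 = 10854)
(g + Q) - 1*1³ = (212 + 10854) - 1*1³ = 11066 - 1*1 = 11066 - 1 = 11065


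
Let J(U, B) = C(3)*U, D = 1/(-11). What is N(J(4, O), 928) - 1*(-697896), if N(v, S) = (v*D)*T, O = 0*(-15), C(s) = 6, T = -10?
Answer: 7677096/11 ≈ 6.9792e+5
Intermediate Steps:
D = -1/11 ≈ -0.090909
O = 0
J(U, B) = 6*U
N(v, S) = 10*v/11 (N(v, S) = (v*(-1/11))*(-10) = -v/11*(-10) = 10*v/11)
N(J(4, O), 928) - 1*(-697896) = 10*(6*4)/11 - 1*(-697896) = (10/11)*24 + 697896 = 240/11 + 697896 = 7677096/11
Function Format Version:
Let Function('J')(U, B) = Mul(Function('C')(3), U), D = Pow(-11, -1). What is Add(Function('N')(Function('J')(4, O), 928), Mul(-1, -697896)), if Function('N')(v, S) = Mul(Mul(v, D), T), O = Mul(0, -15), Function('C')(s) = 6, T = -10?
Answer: Rational(7677096, 11) ≈ 6.9792e+5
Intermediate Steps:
D = Rational(-1, 11) ≈ -0.090909
O = 0
Function('J')(U, B) = Mul(6, U)
Function('N')(v, S) = Mul(Rational(10, 11), v) (Function('N')(v, S) = Mul(Mul(v, Rational(-1, 11)), -10) = Mul(Mul(Rational(-1, 11), v), -10) = Mul(Rational(10, 11), v))
Add(Function('N')(Function('J')(4, O), 928), Mul(-1, -697896)) = Add(Mul(Rational(10, 11), Mul(6, 4)), Mul(-1, -697896)) = Add(Mul(Rational(10, 11), 24), 697896) = Add(Rational(240, 11), 697896) = Rational(7677096, 11)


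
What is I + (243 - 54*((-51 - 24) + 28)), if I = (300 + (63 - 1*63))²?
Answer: 92781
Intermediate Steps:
I = 90000 (I = (300 + (63 - 63))² = (300 + 0)² = 300² = 90000)
I + (243 - 54*((-51 - 24) + 28)) = 90000 + (243 - 54*((-51 - 24) + 28)) = 90000 + (243 - 54*(-75 + 28)) = 90000 + (243 - 54*(-47)) = 90000 + (243 + 2538) = 90000 + 2781 = 92781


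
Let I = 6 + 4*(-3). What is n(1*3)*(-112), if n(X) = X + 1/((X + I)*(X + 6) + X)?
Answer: -994/3 ≈ -331.33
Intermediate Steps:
I = -6 (I = 6 - 12 = -6)
n(X) = X + 1/(X + (-6 + X)*(6 + X)) (n(X) = X + 1/((X - 6)*(X + 6) + X) = X + 1/((-6 + X)*(6 + X) + X) = X + 1/(X + (-6 + X)*(6 + X)))
n(1*3)*(-112) = ((1 + (1*3)² + (1*3)³ - 36*3)/(-36 + 1*3 + (1*3)²))*(-112) = ((1 + 3² + 3³ - 36*3)/(-36 + 3 + 3²))*(-112) = ((1 + 9 + 27 - 108)/(-36 + 3 + 9))*(-112) = (-71/(-24))*(-112) = -1/24*(-71)*(-112) = (71/24)*(-112) = -994/3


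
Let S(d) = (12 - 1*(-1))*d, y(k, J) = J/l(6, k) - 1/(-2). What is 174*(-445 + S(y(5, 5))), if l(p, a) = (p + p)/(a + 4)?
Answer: -135633/2 ≈ -67817.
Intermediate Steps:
l(p, a) = 2*p/(4 + a) (l(p, a) = (2*p)/(4 + a) = 2*p/(4 + a))
y(k, J) = ½ + J*(⅓ + k/12) (y(k, J) = J/((2*6/(4 + k))) - 1/(-2) = J/((12/(4 + k))) - 1*(-½) = J*(⅓ + k/12) + ½ = ½ + J*(⅓ + k/12))
S(d) = 13*d (S(d) = (12 + 1)*d = 13*d)
174*(-445 + S(y(5, 5))) = 174*(-445 + 13*(½ + (1/12)*5*(4 + 5))) = 174*(-445 + 13*(½ + (1/12)*5*9)) = 174*(-445 + 13*(½ + 15/4)) = 174*(-445 + 13*(17/4)) = 174*(-445 + 221/4) = 174*(-1559/4) = -135633/2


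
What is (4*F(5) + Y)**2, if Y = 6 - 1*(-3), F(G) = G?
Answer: 841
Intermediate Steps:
Y = 9 (Y = 6 + 3 = 9)
(4*F(5) + Y)**2 = (4*5 + 9)**2 = (20 + 9)**2 = 29**2 = 841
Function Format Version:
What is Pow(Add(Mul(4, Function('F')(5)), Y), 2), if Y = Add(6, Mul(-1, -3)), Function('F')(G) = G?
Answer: 841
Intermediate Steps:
Y = 9 (Y = Add(6, 3) = 9)
Pow(Add(Mul(4, Function('F')(5)), Y), 2) = Pow(Add(Mul(4, 5), 9), 2) = Pow(Add(20, 9), 2) = Pow(29, 2) = 841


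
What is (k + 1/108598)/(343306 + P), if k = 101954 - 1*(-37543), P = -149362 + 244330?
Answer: 15149095207/47595679852 ≈ 0.31829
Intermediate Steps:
P = 94968
k = 139497 (k = 101954 + 37543 = 139497)
(k + 1/108598)/(343306 + P) = (139497 + 1/108598)/(343306 + 94968) = (139497 + 1/108598)/438274 = (15149095207/108598)*(1/438274) = 15149095207/47595679852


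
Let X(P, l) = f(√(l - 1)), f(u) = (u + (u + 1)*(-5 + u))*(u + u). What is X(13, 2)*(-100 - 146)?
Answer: 3444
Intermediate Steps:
f(u) = 2*u*(u + (1 + u)*(-5 + u)) (f(u) = (u + (1 + u)*(-5 + u))*(2*u) = 2*u*(u + (1 + u)*(-5 + u)))
X(P, l) = 2*√(-1 + l)*(-6 + l - 3*√(-1 + l)) (X(P, l) = 2*√(l - 1)*(-5 + (√(l - 1))² - 3*√(l - 1)) = 2*√(-1 + l)*(-5 + (√(-1 + l))² - 3*√(-1 + l)) = 2*√(-1 + l)*(-5 + (-1 + l) - 3*√(-1 + l)) = 2*√(-1 + l)*(-6 + l - 3*√(-1 + l)))
X(13, 2)*(-100 - 146) = (2*√(-1 + 2)*(-6 + 2 - 3*√(-1 + 2)))*(-100 - 146) = (2*√1*(-6 + 2 - 3*√1))*(-246) = (2*1*(-6 + 2 - 3*1))*(-246) = (2*1*(-6 + 2 - 3))*(-246) = (2*1*(-7))*(-246) = -14*(-246) = 3444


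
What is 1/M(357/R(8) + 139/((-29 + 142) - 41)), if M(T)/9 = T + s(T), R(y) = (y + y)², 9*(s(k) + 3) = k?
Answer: 1152/7201 ≈ 0.15998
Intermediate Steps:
s(k) = -3 + k/9
R(y) = 4*y² (R(y) = (2*y)² = 4*y²)
M(T) = -27 + 10*T (M(T) = 9*(T + (-3 + T/9)) = 9*(-3 + 10*T/9) = -27 + 10*T)
1/M(357/R(8) + 139/((-29 + 142) - 41)) = 1/(-27 + 10*(357/((4*8²)) + 139/((-29 + 142) - 41))) = 1/(-27 + 10*(357/((4*64)) + 139/(113 - 41))) = 1/(-27 + 10*(357/256 + 139/72)) = 1/(-27 + 10*(7661/2304)) = 1/(-27 + 38305/1152) = 1/(7201/1152) = 1152/7201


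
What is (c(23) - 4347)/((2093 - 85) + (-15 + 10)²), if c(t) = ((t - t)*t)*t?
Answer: -4347/2033 ≈ -2.1382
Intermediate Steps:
c(t) = 0 (c(t) = (0*t)*t = 0*t = 0)
(c(23) - 4347)/((2093 - 85) + (-15 + 10)²) = (0 - 4347)/((2093 - 85) + (-15 + 10)²) = -4347/(2008 + (-5)²) = -4347/(2008 + 25) = -4347/2033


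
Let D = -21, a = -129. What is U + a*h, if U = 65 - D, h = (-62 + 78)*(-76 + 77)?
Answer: -1978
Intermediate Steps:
h = 16 (h = 16*1 = 16)
U = 86 (U = 65 - 1*(-21) = 65 + 21 = 86)
U + a*h = 86 - 129*16 = 86 - 2064 = -1978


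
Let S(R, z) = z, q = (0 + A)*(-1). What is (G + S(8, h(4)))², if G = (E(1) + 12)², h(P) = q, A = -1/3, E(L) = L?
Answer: 258064/9 ≈ 28674.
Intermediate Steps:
A = -⅓ (A = -1*⅓ = -⅓ ≈ -0.33333)
q = ⅓ (q = (0 - ⅓)*(-1) = -⅓*(-1) = ⅓ ≈ 0.33333)
h(P) = ⅓
G = 169 (G = (1 + 12)² = 13² = 169)
(G + S(8, h(4)))² = (169 + ⅓)² = (508/3)² = 258064/9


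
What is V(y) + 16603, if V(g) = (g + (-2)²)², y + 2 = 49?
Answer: 19204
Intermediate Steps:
y = 47 (y = -2 + 49 = 47)
V(g) = (4 + g)² (V(g) = (g + 4)² = (4 + g)²)
V(y) + 16603 = (4 + 47)² + 16603 = 51² + 16603 = 2601 + 16603 = 19204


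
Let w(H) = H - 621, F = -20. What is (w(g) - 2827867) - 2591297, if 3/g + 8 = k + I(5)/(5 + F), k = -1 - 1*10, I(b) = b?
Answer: -314347539/58 ≈ -5.4198e+6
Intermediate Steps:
k = -11 (k = -1 - 10 = -11)
g = -9/58 (g = 3/(-8 + (-11 + 5/(5 - 20))) = 3/(-8 + (-11 + 5/(-15))) = 3/(-8 + (-11 + 5*(-1/15))) = 3/(-8 + (-11 - ⅓)) = 3/(-8 - 34/3) = 3/(-58/3) = 3*(-3/58) = -9/58 ≈ -0.15517)
w(H) = -621 + H
(w(g) - 2827867) - 2591297 = ((-621 - 9/58) - 2827867) - 2591297 = (-36027/58 - 2827867) - 2591297 = -164052313/58 - 2591297 = -314347539/58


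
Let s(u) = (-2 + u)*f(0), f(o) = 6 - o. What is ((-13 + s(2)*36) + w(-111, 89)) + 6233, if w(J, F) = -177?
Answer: 6043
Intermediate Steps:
s(u) = -12 + 6*u (s(u) = (-2 + u)*(6 - 1*0) = (-2 + u)*(6 + 0) = (-2 + u)*6 = -12 + 6*u)
((-13 + s(2)*36) + w(-111, 89)) + 6233 = ((-13 + (-12 + 6*2)*36) - 177) + 6233 = ((-13 + (-12 + 12)*36) - 177) + 6233 = ((-13 + 0*36) - 177) + 6233 = ((-13 + 0) - 177) + 6233 = (-13 - 177) + 6233 = -190 + 6233 = 6043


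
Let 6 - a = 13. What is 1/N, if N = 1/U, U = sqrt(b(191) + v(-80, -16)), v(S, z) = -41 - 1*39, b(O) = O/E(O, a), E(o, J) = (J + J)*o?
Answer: I*sqrt(15694)/14 ≈ 8.9483*I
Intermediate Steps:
a = -7 (a = 6 - 1*13 = 6 - 13 = -7)
E(o, J) = 2*J*o (E(o, J) = (2*J)*o = 2*J*o)
b(O) = -1/14 (b(O) = O/((2*(-7)*O)) = O/((-14*O)) = O*(-1/(14*O)) = -1/14)
v(S, z) = -80 (v(S, z) = -41 - 39 = -80)
U = I*sqrt(15694)/14 (U = sqrt(-1/14 - 80) = sqrt(-1121/14) = I*sqrt(15694)/14 ≈ 8.9483*I)
N = -I*sqrt(15694)/1121 (N = 1/(I*sqrt(15694)/14) = -I*sqrt(15694)/1121 ≈ -0.11175*I)
1/N = 1/(-I*sqrt(15694)/1121) = I*sqrt(15694)/14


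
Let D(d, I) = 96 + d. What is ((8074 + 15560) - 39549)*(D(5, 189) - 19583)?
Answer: 310056030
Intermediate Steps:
((8074 + 15560) - 39549)*(D(5, 189) - 19583) = ((8074 + 15560) - 39549)*((96 + 5) - 19583) = (23634 - 39549)*(101 - 19583) = -15915*(-19482) = 310056030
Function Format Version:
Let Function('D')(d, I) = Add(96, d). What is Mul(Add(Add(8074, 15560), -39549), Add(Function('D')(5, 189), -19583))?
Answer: 310056030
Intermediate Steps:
Mul(Add(Add(8074, 15560), -39549), Add(Function('D')(5, 189), -19583)) = Mul(Add(Add(8074, 15560), -39549), Add(Add(96, 5), -19583)) = Mul(Add(23634, -39549), Add(101, -19583)) = Mul(-15915, -19482) = 310056030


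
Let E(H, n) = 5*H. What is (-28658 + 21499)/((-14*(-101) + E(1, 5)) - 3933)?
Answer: 7159/2514 ≈ 2.8477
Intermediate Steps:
(-28658 + 21499)/((-14*(-101) + E(1, 5)) - 3933) = (-28658 + 21499)/((-14*(-101) + 5*1) - 3933) = -7159/((1414 + 5) - 3933) = -7159/(1419 - 3933) = -7159/(-2514) = -7159*(-1/2514) = 7159/2514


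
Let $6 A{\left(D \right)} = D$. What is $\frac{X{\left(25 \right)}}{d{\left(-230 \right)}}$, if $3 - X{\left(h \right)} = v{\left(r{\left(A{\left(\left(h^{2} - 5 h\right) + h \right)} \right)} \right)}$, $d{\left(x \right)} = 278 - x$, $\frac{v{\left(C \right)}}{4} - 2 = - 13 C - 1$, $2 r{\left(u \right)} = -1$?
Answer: $- \frac{27}{508} \approx -0.05315$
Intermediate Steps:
$A{\left(D \right)} = \frac{D}{6}$
$r{\left(u \right)} = - \frac{1}{2}$ ($r{\left(u \right)} = \frac{1}{2} \left(-1\right) = - \frac{1}{2}$)
$v{\left(C \right)} = 4 - 52 C$ ($v{\left(C \right)} = 8 + 4 \left(- 13 C - 1\right) = 8 + 4 \left(-1 - 13 C\right) = 8 - \left(4 + 52 C\right) = 4 - 52 C$)
$X{\left(h \right)} = -27$ ($X{\left(h \right)} = 3 - \left(4 - -26\right) = 3 - \left(4 + 26\right) = 3 - 30 = -27$)
$\frac{X{\left(25 \right)}}{d{\left(-230 \right)}} = - \frac{27}{278 - -230} = - \frac{27}{278 + 230} = - \frac{27}{508}$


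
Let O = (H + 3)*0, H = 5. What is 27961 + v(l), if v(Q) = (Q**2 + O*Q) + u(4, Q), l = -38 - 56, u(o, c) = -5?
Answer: 36792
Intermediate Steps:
O = 0 (O = (5 + 3)*0 = 8*0 = 0)
l = -94
v(Q) = -5 + Q**2 (v(Q) = (Q**2 + 0*Q) - 5 = (Q**2 + 0) - 5 = Q**2 - 5 = -5 + Q**2)
27961 + v(l) = 27961 + (-5 + (-94)**2) = 27961 + (-5 + 8836) = 27961 + 8831 = 36792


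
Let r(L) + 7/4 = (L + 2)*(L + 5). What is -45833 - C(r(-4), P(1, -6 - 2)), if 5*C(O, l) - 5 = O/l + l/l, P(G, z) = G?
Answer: -916669/20 ≈ -45833.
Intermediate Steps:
r(L) = -7/4 + (2 + L)*(5 + L) (r(L) = -7/4 + (L + 2)*(L + 5) = -7/4 + (2 + L)*(5 + L))
C(O, l) = 6/5 + O/(5*l) (C(O, l) = 1 + (O/l + l/l)/5 = 1 + (O/l + 1)/5 = 1 + (1 + O/l)/5 = 1 + (⅕ + O/(5*l)) = 6/5 + O/(5*l))
-45833 - C(r(-4), P(1, -6 - 2)) = -45833 - ((33/4 + (-4)² + 7*(-4)) + 6*1)/(5*1) = -45833 - ((33/4 + 16 - 28) + 6)/5 = -45833 - (-15/4 + 6)/5 = -45833 - 9/(5*4) = -45833 - 1*9/20 = -45833 - 9/20 = -916669/20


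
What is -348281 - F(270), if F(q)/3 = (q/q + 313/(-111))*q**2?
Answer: 1839403/37 ≈ 49714.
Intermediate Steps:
F(q) = -202*q**2/37 (F(q) = 3*((q/q + 313/(-111))*q**2) = 3*((1 + 313*(-1/111))*q**2) = 3*((1 - 313/111)*q**2) = 3*(-202*q**2/111) = -202*q**2/37)
-348281 - F(270) = -348281 - (-202)*270**2/37 = -348281 - (-202)*72900/37 = -348281 - 1*(-14725800/37) = -348281 + 14725800/37 = 1839403/37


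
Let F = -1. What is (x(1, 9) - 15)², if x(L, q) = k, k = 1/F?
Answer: 256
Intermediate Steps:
k = -1 (k = 1/(-1) = -1)
x(L, q) = -1
(x(1, 9) - 15)² = (-1 - 15)² = (-16)² = 256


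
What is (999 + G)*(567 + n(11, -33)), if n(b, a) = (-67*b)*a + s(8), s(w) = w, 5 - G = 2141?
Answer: -28306752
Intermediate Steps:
G = -2136 (G = 5 - 1*2141 = 5 - 2141 = -2136)
n(b, a) = 8 - 67*a*b (n(b, a) = (-67*b)*a + 8 = -67*a*b + 8 = 8 - 67*a*b)
(999 + G)*(567 + n(11, -33)) = (999 - 2136)*(567 + (8 - 67*(-33)*11)) = -1137*(567 + (8 + 24321)) = -1137*(567 + 24329) = -1137*24896 = -28306752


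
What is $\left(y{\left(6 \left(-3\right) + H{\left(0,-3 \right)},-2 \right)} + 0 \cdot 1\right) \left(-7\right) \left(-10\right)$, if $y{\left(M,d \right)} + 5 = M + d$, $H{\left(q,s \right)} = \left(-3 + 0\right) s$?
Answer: $-1120$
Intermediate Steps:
$H{\left(q,s \right)} = - 3 s$
$y{\left(M,d \right)} = -5 + M + d$ ($y{\left(M,d \right)} = -5 + \left(M + d\right) = -5 + M + d$)
$\left(y{\left(6 \left(-3\right) + H{\left(0,-3 \right)},-2 \right)} + 0 \cdot 1\right) \left(-7\right) \left(-10\right) = \left(\left(-5 + \left(6 \left(-3\right) - -9\right) - 2\right) + 0 \cdot 1\right) \left(-7\right) \left(-10\right) = \left(\left(-5 + \left(-18 + 9\right) - 2\right) + 0\right) \left(-7\right) \left(-10\right) = \left(\left(-5 - 9 - 2\right) + 0\right) \left(-7\right) \left(-10\right) = \left(-16 + 0\right) \left(-7\right) \left(-10\right) = \left(-16\right) \left(-7\right) \left(-10\right) = 112 \left(-10\right) = -1120$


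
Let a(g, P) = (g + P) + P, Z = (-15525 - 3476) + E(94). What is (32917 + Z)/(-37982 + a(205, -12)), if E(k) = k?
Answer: -14010/37801 ≈ -0.37063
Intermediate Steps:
Z = -18907 (Z = (-15525 - 3476) + 94 = -19001 + 94 = -18907)
a(g, P) = g + 2*P (a(g, P) = (P + g) + P = g + 2*P)
(32917 + Z)/(-37982 + a(205, -12)) = (32917 - 18907)/(-37982 + (205 + 2*(-12))) = 14010/(-37982 + (205 - 24)) = 14010/(-37982 + 181) = 14010/(-37801) = 14010*(-1/37801) = -14010/37801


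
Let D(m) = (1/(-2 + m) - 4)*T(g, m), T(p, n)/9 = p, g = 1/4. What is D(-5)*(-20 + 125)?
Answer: -3915/4 ≈ -978.75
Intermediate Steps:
g = ¼ ≈ 0.25000
T(p, n) = 9*p
D(m) = -9 + 9/(4*(-2 + m)) (D(m) = (1/(-2 + m) - 4)*(9*(¼)) = (-4 + 1/(-2 + m))*(9/4) = -9 + 9/(4*(-2 + m)))
D(-5)*(-20 + 125) = (9*(9 - 4*(-5))/(4*(-2 - 5)))*(-20 + 125) = ((9/4)*(9 + 20)/(-7))*105 = ((9/4)*(-⅐)*29)*105 = -261/28*105 = -3915/4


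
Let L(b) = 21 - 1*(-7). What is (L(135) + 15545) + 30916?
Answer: 46489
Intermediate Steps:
L(b) = 28 (L(b) = 21 + 7 = 28)
(L(135) + 15545) + 30916 = (28 + 15545) + 30916 = 15573 + 30916 = 46489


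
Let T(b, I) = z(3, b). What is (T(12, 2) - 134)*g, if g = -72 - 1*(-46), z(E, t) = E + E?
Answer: 3328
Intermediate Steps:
z(E, t) = 2*E
T(b, I) = 6 (T(b, I) = 2*3 = 6)
g = -26 (g = -72 + 46 = -26)
(T(12, 2) - 134)*g = (6 - 134)*(-26) = -128*(-26) = 3328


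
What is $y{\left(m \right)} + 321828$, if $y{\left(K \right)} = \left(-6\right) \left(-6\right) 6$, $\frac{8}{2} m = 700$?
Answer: $322044$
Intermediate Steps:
$m = 175$ ($m = \frac{1}{4} \cdot 700 = 175$)
$y{\left(K \right)} = 216$ ($y{\left(K \right)} = 36 \cdot 6 = 216$)
$y{\left(m \right)} + 321828 = 216 + 321828 = 322044$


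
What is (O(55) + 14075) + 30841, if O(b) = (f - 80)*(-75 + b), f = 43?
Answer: 45656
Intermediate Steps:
O(b) = 2775 - 37*b (O(b) = (43 - 80)*(-75 + b) = -37*(-75 + b) = 2775 - 37*b)
(O(55) + 14075) + 30841 = ((2775 - 37*55) + 14075) + 30841 = ((2775 - 2035) + 14075) + 30841 = (740 + 14075) + 30841 = 14815 + 30841 = 45656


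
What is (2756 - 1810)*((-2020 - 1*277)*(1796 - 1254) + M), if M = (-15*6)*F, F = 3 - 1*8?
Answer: -1177319704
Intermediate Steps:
F = -5 (F = 3 - 8 = -5)
M = 450 (M = -15*6*(-5) = -90*(-5) = 450)
(2756 - 1810)*((-2020 - 1*277)*(1796 - 1254) + M) = (2756 - 1810)*((-2020 - 1*277)*(1796 - 1254) + 450) = 946*((-2020 - 277)*542 + 450) = 946*(-2297*542 + 450) = 946*(-1244974 + 450) = 946*(-1244524) = -1177319704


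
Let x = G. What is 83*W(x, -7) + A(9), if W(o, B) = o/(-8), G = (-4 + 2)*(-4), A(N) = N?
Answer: -74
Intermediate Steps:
G = 8 (G = -2*(-4) = 8)
x = 8
W(o, B) = -o/8 (W(o, B) = o*(-⅛) = -o/8)
83*W(x, -7) + A(9) = 83*(-⅛*8) + 9 = 83*(-1) + 9 = -83 + 9 = -74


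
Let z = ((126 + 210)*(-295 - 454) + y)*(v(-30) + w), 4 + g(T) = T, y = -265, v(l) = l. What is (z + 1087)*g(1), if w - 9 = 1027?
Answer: 760318461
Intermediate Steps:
w = 1036 (w = 9 + 1027 = 1036)
g(T) = -4 + T
z = -253440574 (z = ((126 + 210)*(-295 - 454) - 265)*(-30 + 1036) = (336*(-749) - 265)*1006 = (-251664 - 265)*1006 = -251929*1006 = -253440574)
(z + 1087)*g(1) = (-253440574 + 1087)*(-4 + 1) = -253439487*(-3) = 760318461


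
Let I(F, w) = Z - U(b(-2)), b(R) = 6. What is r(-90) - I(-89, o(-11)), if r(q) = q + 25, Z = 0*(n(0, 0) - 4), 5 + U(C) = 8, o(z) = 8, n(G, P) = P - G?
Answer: -62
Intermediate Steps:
U(C) = 3 (U(C) = -5 + 8 = 3)
Z = 0 (Z = 0*((0 - 1*0) - 4) = 0*((0 + 0) - 4) = 0*(0 - 4) = 0*(-4) = 0)
r(q) = 25 + q
I(F, w) = -3 (I(F, w) = 0 - 1*3 = 0 - 3 = -3)
r(-90) - I(-89, o(-11)) = (25 - 90) - 1*(-3) = -65 + 3 = -62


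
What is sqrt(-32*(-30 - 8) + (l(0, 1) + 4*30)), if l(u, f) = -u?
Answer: 2*sqrt(334) ≈ 36.551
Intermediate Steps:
sqrt(-32*(-30 - 8) + (l(0, 1) + 4*30)) = sqrt(-32*(-30 - 8) + (-1*0 + 4*30)) = sqrt(-32*(-38) + (0 + 120)) = sqrt(1216 + 120) = sqrt(1336) = 2*sqrt(334)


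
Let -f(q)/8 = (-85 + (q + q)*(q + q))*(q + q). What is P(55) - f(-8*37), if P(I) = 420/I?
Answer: -18253344300/11 ≈ -1.6594e+9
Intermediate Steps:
f(q) = -16*q*(-85 + 4*q²) (f(q) = -8*(-85 + (q + q)*(q + q))*(q + q) = -8*(-85 + (2*q)*(2*q))*2*q = -8*(-85 + 4*q²)*2*q = -16*q*(-85 + 4*q²))
P(55) - f(-8*37) = 420/55 - (-64*(-8*37)³ + 1360*(-8*37)) = 420*(1/55) - (-64*(-296)³ + 1360*(-296)) = 84/11 - (-64*(-25934336) - 402560) = 84/11 - (1659797504 - 402560) = 84/11 - 1*1659394944 = 84/11 - 1659394944 = -18253344300/11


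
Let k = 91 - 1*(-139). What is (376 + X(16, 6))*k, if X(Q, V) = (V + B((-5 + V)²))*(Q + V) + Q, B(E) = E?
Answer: 125580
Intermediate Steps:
k = 230 (k = 91 + 139 = 230)
X(Q, V) = Q + (Q + V)*(V + (-5 + V)²) (X(Q, V) = (V + (-5 + V)²)*(Q + V) + Q = (Q + V)*(V + (-5 + V)²) + Q = Q + (Q + V)*(V + (-5 + V)²))
(376 + X(16, 6))*k = (376 + (16 + 6² + 16*6 + 16*(-5 + 6)² + 6*(-5 + 6)²))*230 = (376 + (16 + 36 + 96 + 16*1² + 6*1²))*230 = (376 + (16 + 36 + 96 + 16*1 + 6*1))*230 = (376 + (16 + 36 + 96 + 16 + 6))*230 = (376 + 170)*230 = 546*230 = 125580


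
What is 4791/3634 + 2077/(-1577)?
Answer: 7589/5730818 ≈ 0.0013242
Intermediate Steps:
4791/3634 + 2077/(-1577) = 4791*(1/3634) + 2077*(-1/1577) = 4791/3634 - 2077/1577 = 7589/5730818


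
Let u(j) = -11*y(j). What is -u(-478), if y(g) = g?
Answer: -5258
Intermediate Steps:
u(j) = -11*j
-u(-478) = -(-11)*(-478) = -1*5258 = -5258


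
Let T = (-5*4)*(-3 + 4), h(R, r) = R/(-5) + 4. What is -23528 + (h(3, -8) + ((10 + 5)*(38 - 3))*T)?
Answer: -170123/5 ≈ -34025.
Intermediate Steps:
h(R, r) = 4 - R/5 (h(R, r) = R*(-⅕) + 4 = -R/5 + 4 = 4 - R/5)
T = -20 (T = -20*1 = -20)
-23528 + (h(3, -8) + ((10 + 5)*(38 - 3))*T) = -23528 + ((4 - ⅕*3) + ((10 + 5)*(38 - 3))*(-20)) = -23528 + ((4 - ⅗) + (15*35)*(-20)) = -23528 + (17/5 + 525*(-20)) = -23528 + (17/5 - 10500) = -23528 - 52483/5 = -170123/5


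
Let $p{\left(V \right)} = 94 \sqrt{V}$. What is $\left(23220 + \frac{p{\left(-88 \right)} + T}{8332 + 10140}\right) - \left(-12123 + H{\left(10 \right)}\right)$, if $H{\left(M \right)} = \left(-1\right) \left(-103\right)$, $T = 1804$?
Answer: $\frac{162738771}{4618} + \frac{47 i \sqrt{22}}{4618} \approx 35240.0 + 0.047737 i$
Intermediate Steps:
$H{\left(M \right)} = 103$
$\left(23220 + \frac{p{\left(-88 \right)} + T}{8332 + 10140}\right) - \left(-12123 + H{\left(10 \right)}\right) = \left(23220 + \frac{94 \sqrt{-88} + 1804}{8332 + 10140}\right) + \left(12123 - 103\right) = \left(23220 + \frac{94 \cdot 2 i \sqrt{22} + 1804}{18472}\right) + \left(12123 - 103\right) = \left(23220 + \left(188 i \sqrt{22} + 1804\right) \frac{1}{18472}\right) + 12020 = \left(23220 + \left(1804 + 188 i \sqrt{22}\right) \frac{1}{18472}\right) + 12020 = \left(23220 + \left(\frac{451}{4618} + \frac{47 i \sqrt{22}}{4618}\right)\right) + 12020 = \left(\frac{107230411}{4618} + \frac{47 i \sqrt{22}}{4618}\right) + 12020 = \frac{162738771}{4618} + \frac{47 i \sqrt{22}}{4618}$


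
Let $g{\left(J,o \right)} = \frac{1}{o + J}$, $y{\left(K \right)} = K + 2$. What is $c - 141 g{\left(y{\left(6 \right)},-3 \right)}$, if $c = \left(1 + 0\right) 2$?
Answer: $- \frac{131}{5} \approx -26.2$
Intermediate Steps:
$y{\left(K \right)} = 2 + K$
$c = 2$ ($c = 1 \cdot 2 = 2$)
$g{\left(J,o \right)} = \frac{1}{J + o}$
$c - 141 g{\left(y{\left(6 \right)},-3 \right)} = 2 - \frac{141}{\left(2 + 6\right) - 3} = 2 - \frac{141}{8 - 3} = 2 - \frac{141}{5} = - \frac{131}{5}$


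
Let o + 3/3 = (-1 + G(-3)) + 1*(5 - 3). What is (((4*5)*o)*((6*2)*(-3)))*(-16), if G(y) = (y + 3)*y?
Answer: 0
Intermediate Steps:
G(y) = y*(3 + y) (G(y) = (3 + y)*y = y*(3 + y))
o = 0 (o = -1 + ((-1 - 3*(3 - 3)) + 1*(5 - 3)) = -1 + ((-1 - 3*0) + 1*2) = -1 + ((-1 + 0) + 2) = -1 + (-1 + 2) = -1 + 1 = 0)
(((4*5)*o)*((6*2)*(-3)))*(-16) = (((4*5)*0)*((6*2)*(-3)))*(-16) = ((20*0)*(12*(-3)))*(-16) = (0*(-36))*(-16) = 0*(-16) = 0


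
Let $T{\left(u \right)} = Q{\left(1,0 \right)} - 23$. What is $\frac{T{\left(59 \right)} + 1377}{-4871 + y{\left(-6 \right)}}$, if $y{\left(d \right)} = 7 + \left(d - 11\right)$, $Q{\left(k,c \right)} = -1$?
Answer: $- \frac{451}{1627} \approx -0.2772$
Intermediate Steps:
$T{\left(u \right)} = -24$ ($T{\left(u \right)} = -1 - 23 = -24$)
$y{\left(d \right)} = -4 + d$ ($y{\left(d \right)} = 7 + \left(-11 + d\right) = -4 + d$)
$\frac{T{\left(59 \right)} + 1377}{-4871 + y{\left(-6 \right)}} = \frac{-24 + 1377}{-4871 - 10} = \frac{1353}{-4871 - 10} = \frac{1353}{-4881} = 1353 \left(- \frac{1}{4881}\right) = - \frac{451}{1627}$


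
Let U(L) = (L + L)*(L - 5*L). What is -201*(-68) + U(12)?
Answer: 12516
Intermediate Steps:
U(L) = -8*L² (U(L) = (2*L)*(-4*L) = -8*L²)
-201*(-68) + U(12) = -201*(-68) - 8*12² = 13668 - 8*144 = 13668 - 1152 = 12516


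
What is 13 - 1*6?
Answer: 7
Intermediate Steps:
13 - 1*6 = 13 - 6 = 7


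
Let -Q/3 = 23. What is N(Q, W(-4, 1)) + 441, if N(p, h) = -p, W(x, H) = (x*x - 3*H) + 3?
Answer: 510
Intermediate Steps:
W(x, H) = 3 + x² - 3*H (W(x, H) = (x² - 3*H) + 3 = 3 + x² - 3*H)
Q = -69 (Q = -3*23 = -69)
N(Q, W(-4, 1)) + 441 = -1*(-69) + 441 = 69 + 441 = 510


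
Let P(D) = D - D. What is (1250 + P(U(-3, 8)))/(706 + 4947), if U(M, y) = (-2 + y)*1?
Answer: 1250/5653 ≈ 0.22112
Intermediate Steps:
U(M, y) = -2 + y
P(D) = 0
(1250 + P(U(-3, 8)))/(706 + 4947) = (1250 + 0)/(706 + 4947) = 1250/5653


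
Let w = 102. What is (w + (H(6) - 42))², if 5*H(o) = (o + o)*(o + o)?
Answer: 197136/25 ≈ 7885.4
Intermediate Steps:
H(o) = 4*o²/5 (H(o) = ((o + o)*(o + o))/5 = ((2*o)*(2*o))/5 = (4*o²)/5 = 4*o²/5)
(w + (H(6) - 42))² = (102 + ((⅘)*6² - 42))² = (102 + ((⅘)*36 - 42))² = (102 + (144/5 - 42))² = (102 - 66/5)² = (444/5)² = 197136/25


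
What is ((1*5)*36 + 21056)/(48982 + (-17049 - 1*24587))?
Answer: 10618/3673 ≈ 2.8908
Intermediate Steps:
((1*5)*36 + 21056)/(48982 + (-17049 - 1*24587)) = (5*36 + 21056)/(48982 + (-17049 - 24587)) = (180 + 21056)/(48982 - 41636) = 21236/7346 = 21236*(1/7346) = 10618/3673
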